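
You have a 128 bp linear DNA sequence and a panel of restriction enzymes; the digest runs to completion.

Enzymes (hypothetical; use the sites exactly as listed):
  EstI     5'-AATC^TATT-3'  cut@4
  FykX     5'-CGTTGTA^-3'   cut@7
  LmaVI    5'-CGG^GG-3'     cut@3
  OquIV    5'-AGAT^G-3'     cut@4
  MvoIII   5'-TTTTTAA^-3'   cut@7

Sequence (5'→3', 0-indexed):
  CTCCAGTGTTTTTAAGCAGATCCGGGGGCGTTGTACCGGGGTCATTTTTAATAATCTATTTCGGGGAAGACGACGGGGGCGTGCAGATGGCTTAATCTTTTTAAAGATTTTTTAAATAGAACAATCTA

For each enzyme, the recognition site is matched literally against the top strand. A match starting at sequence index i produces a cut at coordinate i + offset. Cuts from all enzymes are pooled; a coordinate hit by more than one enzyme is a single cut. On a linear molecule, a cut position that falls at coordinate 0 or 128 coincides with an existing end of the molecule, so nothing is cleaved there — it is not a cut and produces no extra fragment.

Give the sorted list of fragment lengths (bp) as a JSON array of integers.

[4,5,8,10,10,11,12,12,12,13,15,16]

Scan for sites:
  EstI AATCTATT/4: at [52] ⇒ [56]
  FykX CGTTGTA/7: at [28] ⇒ [35]
  LmaVI CGGGG/3: at [22, 36, 61, 73] ⇒ [25, 39, 64, 76]
  OquIV AGATG/4: at [84] ⇒ [88]
  MvoIII TTTTTAA/7: at [8, 44, 97, 108] ⇒ [15, 51, 104, 115]

Pooled cuts: [15, 25, 35, 39, 51, 56, 64, 76, 88, 104, 115]

Fragment lengths:
  [0,15): 15 bp
  [15,25): 10 bp
  [25,35): 10 bp
  [35,39): 4 bp
  [39,51): 12 bp
  [51,56): 5 bp
  [56,64): 8 bp
  [64,76): 12 bp
  [76,88): 12 bp
  [88,104): 16 bp
  [104,115): 11 bp
  [115,128): 13 bp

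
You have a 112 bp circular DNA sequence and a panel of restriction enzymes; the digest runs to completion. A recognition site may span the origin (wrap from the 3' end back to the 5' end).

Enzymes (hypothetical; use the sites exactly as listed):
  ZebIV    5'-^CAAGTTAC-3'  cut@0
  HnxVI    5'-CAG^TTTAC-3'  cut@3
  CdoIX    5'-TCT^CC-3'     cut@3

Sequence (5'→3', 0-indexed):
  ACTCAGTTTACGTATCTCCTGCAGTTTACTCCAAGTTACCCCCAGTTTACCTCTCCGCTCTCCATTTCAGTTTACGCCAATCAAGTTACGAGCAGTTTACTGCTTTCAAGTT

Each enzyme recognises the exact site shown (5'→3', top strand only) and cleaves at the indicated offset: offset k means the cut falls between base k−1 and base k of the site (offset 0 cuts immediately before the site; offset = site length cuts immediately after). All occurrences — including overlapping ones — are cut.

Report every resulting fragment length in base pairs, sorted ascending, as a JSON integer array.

[7,7,7,9,9,11,11,11,12,14,14]

Per-enzyme occurrences:
  ZebIV (CAAGTTAC, off=0): starts [31, 81, 106] → cuts [31, 81, 106]
  HnxVI (CAGTTTAC, off=3): starts [3, 21, 42, 67, 92] → cuts [6, 24, 45, 70, 95]
  CdoIX (TCTCC, off=3): starts [14, 51, 58] → cuts [17, 54, 61]

Pooled cuts: [6, 17, 24, 31, 45, 54, 61, 70, 81, 95, 106]

Fragments:
  6→17: 11 bp
  17→24: 7 bp
  24→31: 7 bp
  31→45: 14 bp
  45→54: 9 bp
  54→61: 7 bp
  61→70: 9 bp
  70→81: 11 bp
  81→95: 14 bp
  95→106: 11 bp
  106→6 (wrap): 112-106+6 = 12 bp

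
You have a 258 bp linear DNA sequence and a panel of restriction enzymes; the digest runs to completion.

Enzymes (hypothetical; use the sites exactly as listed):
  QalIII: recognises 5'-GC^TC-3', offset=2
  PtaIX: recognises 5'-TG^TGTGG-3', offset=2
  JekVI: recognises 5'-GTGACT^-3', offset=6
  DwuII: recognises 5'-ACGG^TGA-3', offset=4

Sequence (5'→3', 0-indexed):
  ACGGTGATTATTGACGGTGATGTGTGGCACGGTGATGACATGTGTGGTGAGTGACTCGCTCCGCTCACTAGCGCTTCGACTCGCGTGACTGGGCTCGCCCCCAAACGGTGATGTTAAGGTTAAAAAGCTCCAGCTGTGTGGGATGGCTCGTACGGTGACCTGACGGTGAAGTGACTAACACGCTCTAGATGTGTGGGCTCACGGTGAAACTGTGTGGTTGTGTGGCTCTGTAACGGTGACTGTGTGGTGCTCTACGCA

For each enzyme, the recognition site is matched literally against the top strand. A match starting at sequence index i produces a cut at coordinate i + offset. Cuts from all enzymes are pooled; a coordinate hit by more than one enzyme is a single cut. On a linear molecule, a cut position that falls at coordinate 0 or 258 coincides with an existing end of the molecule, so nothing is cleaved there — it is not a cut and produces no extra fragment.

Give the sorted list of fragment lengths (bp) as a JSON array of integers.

[1,3,4,4,5,5,5,6,6,7,7,8,8,8,8,8,8,8,10,10,10,10,11,11,13,14,14,20,26]

Scan for sites:
  QalIII GCTC/2: at [57, 62, 92, 126, 145, 181, 196, 224, 248] ⇒ [59, 64, 94, 128, 147, 183, 198, 226, 250]
  PtaIX TGTGTGG/2: at [20, 40, 134, 189, 210, 218, 240] ⇒ [22, 42, 136, 191, 212, 220, 242]
  JekVI GTGACT/6: at [50, 84, 170, 235] ⇒ [56, 90, 176, 241]
  DwuII ACGGTGA/4: at [0, 13, 28, 104, 151, 162, 200, 232] ⇒ [4, 17, 32, 108, 155, 166, 204, 236]

All cut coordinates (distinct, sorted): [4, 17, 22, 32, 42, 56, 59, 64, 90, 94, 108, 128, 136, 147, 155, 166, 176, 183, 191, 198, 204, 212, 220, 226, 236, 241, 242, 250]

Fragment lengths:
  [0,4): 4 bp
  [4,17): 13 bp
  [17,22): 5 bp
  [22,32): 10 bp
  [32,42): 10 bp
  [42,56): 14 bp
  [56,59): 3 bp
  [59,64): 5 bp
  [64,90): 26 bp
  [90,94): 4 bp
  [94,108): 14 bp
  [108,128): 20 bp
  [128,136): 8 bp
  [136,147): 11 bp
  [147,155): 8 bp
  [155,166): 11 bp
  [166,176): 10 bp
  [176,183): 7 bp
  [183,191): 8 bp
  [191,198): 7 bp
  [198,204): 6 bp
  [204,212): 8 bp
  [212,220): 8 bp
  [220,226): 6 bp
  [226,236): 10 bp
  [236,241): 5 bp
  [241,242): 1 bp
  [242,250): 8 bp
  [250,258): 8 bp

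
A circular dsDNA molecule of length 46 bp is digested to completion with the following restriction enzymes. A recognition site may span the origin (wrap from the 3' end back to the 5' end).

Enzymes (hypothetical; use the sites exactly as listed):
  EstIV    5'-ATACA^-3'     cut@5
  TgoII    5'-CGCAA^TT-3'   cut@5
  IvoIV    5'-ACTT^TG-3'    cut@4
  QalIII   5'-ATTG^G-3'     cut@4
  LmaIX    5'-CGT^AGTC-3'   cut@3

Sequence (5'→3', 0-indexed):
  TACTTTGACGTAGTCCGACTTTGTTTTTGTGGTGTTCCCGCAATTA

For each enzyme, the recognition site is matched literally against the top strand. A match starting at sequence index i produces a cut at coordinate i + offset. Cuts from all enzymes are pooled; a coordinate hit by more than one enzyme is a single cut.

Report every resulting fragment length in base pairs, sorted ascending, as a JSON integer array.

[6,8,10,22]

Per-enzyme occurrences:
  EstIV (ATACA, off=5): no sites
  TgoII CGCAATT/5: at [38] ⇒ [43]
  IvoIV ACTTTG/4: at [1, 17] ⇒ [5, 21]
  QalIII (ATTGG, off=4): no sites
  LmaIX CGTAGTC/3: at [8] ⇒ [11]

Pooled cuts: [5, 11, 21, 43]

Fragment lengths:
  5→11: 6 bp
  11→21: 10 bp
  21→43: 22 bp
  43→5 (wrap): 46-43+5 = 8 bp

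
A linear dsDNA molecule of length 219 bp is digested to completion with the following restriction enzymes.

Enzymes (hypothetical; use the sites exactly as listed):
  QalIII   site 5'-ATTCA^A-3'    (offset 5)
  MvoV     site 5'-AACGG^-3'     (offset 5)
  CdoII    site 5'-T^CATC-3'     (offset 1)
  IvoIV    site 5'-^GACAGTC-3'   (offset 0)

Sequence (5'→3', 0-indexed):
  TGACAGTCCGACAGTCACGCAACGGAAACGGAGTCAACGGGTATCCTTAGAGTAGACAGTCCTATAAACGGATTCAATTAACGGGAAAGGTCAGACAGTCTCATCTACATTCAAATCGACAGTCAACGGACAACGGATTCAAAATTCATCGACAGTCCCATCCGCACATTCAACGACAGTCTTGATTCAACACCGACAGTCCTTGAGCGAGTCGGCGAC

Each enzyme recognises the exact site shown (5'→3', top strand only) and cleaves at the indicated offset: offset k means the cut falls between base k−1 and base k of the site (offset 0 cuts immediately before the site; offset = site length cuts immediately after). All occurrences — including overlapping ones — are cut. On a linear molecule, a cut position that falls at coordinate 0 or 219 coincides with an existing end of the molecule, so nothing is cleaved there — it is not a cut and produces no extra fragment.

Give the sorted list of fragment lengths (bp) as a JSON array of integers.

[1,2,4,4,5,5,5,5,6,7,8,8,8,9,9,12,12,14,15,16,17,22,25]

Scan for sites:
  QalIII (ATTCAA, off=5): starts [71, 108, 136, 167, 184] → cuts [76, 113, 141, 172, 189]
  MvoV (AACGG, off=5): starts [20, 26, 35, 66, 79, 124, 131] → cuts [25, 31, 40, 71, 84, 129, 136]
  CdoII (TCATC, off=1): starts [100, 145] → cuts [101, 146]
  IvoIV (GACAGTC, off=0): starts [1, 9, 54, 93, 117, 150, 174, 194] → cuts [1, 9, 54, 93, 117, 150, 174, 194]

Pooled cuts: [1, 9, 25, 31, 40, 54, 71, 76, 84, 93, 101, 113, 117, 129, 136, 141, 146, 150, 172, 174, 189, 194]

Fragment lengths:
  [0,1): 1 bp
  [1,9): 8 bp
  [9,25): 16 bp
  [25,31): 6 bp
  [31,40): 9 bp
  [40,54): 14 bp
  [54,71): 17 bp
  [71,76): 5 bp
  [76,84): 8 bp
  [84,93): 9 bp
  [93,101): 8 bp
  [101,113): 12 bp
  [113,117): 4 bp
  [117,129): 12 bp
  [129,136): 7 bp
  [136,141): 5 bp
  [141,146): 5 bp
  [146,150): 4 bp
  [150,172): 22 bp
  [172,174): 2 bp
  [174,189): 15 bp
  [189,194): 5 bp
  [194,219): 25 bp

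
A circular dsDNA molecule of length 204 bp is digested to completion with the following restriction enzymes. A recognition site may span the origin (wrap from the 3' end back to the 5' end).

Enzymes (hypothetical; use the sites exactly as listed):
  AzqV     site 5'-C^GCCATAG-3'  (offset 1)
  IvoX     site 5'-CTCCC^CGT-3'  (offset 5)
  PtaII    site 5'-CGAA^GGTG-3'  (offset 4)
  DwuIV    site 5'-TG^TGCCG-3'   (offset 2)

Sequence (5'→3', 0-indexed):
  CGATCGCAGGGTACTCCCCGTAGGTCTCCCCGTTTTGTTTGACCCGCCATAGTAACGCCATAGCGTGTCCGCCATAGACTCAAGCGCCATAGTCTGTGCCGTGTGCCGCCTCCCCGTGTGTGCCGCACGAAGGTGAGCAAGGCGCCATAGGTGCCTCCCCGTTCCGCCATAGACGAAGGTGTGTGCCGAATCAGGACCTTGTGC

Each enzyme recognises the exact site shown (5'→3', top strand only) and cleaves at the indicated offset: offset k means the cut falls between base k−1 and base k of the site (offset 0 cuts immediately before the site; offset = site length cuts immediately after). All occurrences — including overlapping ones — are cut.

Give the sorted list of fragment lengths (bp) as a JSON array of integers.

[6,6,6,7,11,11,11,11,12,12,12,14,15,15,16,18,21]

Scan for sites:
  AzqV CGCCATAG/1: at [44, 55, 69, 84, 142, 164] ⇒ [45, 56, 70, 85, 143, 165]
  IvoX CTCCCCGT/5: at [13, 25, 109, 154] ⇒ [18, 30, 114, 159]
  PtaII CGAAGGTG/4: at [127, 173] ⇒ [131, 177]
  DwuIV TGTGCCG/2: at [94, 101, 118, 181, 199] ⇒ [96, 103, 120, 183, 201]

Pooled cuts: [18, 30, 45, 56, 70, 85, 96, 103, 114, 120, 131, 143, 159, 165, 177, 183, 201]

Fragment lengths:
  18→30: 12 bp
  30→45: 15 bp
  45→56: 11 bp
  56→70: 14 bp
  70→85: 15 bp
  85→96: 11 bp
  96→103: 7 bp
  103→114: 11 bp
  114→120: 6 bp
  120→131: 11 bp
  131→143: 12 bp
  143→159: 16 bp
  159→165: 6 bp
  165→177: 12 bp
  177→183: 6 bp
  183→201: 18 bp
  201→18 (wrap): 204-201+18 = 21 bp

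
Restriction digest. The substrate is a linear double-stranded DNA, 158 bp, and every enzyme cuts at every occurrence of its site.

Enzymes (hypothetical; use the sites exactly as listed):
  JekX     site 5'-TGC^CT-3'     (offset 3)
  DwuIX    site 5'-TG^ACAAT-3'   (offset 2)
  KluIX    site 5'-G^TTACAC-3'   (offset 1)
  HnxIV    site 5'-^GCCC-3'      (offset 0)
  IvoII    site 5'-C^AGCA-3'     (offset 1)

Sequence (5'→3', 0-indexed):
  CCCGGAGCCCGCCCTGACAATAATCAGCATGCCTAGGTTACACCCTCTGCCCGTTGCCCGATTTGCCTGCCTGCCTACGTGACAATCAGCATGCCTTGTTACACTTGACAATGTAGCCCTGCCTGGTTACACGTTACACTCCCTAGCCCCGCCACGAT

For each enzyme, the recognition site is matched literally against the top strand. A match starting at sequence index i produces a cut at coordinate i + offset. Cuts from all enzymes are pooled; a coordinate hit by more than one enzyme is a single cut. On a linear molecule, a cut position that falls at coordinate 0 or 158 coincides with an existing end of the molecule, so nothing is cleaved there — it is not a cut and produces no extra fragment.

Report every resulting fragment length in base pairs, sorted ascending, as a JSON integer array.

[4,4,4,4,4,5,6,6,6,7,7,7,7,7,7,8,9,9,11,11,12,13]

Scan for sites:
  JekX TGCCT/3: at [29, 63, 67, 71, 91, 119] ⇒ [32, 66, 70, 74, 94, 122]
  DwuIX TGACAAT/2: at [14, 79, 105] ⇒ [16, 81, 107]
  KluIX GTTACAC/1: at [36, 97, 125, 132] ⇒ [37, 98, 126, 133]
  HnxIV GCCC/0: at [6, 10, 48, 55, 115, 145] ⇒ [6, 10, 48, 55, 115, 145]
  IvoII CAGCA/1: at [24, 86] ⇒ [25, 87]

All cut coordinates (distinct, sorted): [6, 10, 16, 25, 32, 37, 48, 55, 66, 70, 74, 81, 87, 94, 98, 107, 115, 122, 126, 133, 145]

Fragment lengths:
  [0,6): 6 bp
  [6,10): 4 bp
  [10,16): 6 bp
  [16,25): 9 bp
  [25,32): 7 bp
  [32,37): 5 bp
  [37,48): 11 bp
  [48,55): 7 bp
  [55,66): 11 bp
  [66,70): 4 bp
  [70,74): 4 bp
  [74,81): 7 bp
  [81,87): 6 bp
  [87,94): 7 bp
  [94,98): 4 bp
  [98,107): 9 bp
  [107,115): 8 bp
  [115,122): 7 bp
  [122,126): 4 bp
  [126,133): 7 bp
  [133,145): 12 bp
  [145,158): 13 bp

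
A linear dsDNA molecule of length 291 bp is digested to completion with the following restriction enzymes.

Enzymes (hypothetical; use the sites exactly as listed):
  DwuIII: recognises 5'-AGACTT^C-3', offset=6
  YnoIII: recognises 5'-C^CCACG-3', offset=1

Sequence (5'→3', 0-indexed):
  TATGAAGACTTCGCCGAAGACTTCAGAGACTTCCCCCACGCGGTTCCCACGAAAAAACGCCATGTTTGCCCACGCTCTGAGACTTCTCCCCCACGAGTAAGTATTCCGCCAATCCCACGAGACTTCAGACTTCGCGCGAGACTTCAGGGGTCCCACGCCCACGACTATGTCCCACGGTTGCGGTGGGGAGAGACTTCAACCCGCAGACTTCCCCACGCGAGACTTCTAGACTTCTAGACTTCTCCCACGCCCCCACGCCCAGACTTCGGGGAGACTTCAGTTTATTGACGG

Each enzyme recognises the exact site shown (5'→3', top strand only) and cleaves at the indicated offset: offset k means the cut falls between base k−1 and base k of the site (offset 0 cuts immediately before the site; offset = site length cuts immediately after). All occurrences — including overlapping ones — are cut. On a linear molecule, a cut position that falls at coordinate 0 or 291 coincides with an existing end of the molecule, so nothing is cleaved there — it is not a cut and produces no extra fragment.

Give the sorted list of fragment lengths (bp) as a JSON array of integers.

Site scan:
  DwuIII (AGACTTC, off=6): starts [5, 17, 26, 79, 119, 126, 138, 190, 204, 219, 227, 235, 260, 271] → cuts [11, 23, 32, 85, 125, 132, 144, 196, 210, 225, 233, 241, 266, 277]
  YnoIII (CCCACG, off=1): starts [34, 45, 68, 89, 113, 151, 157, 170, 211, 243, 251] → cuts [35, 46, 69, 90, 114, 152, 158, 171, 212, 244, 252]

All cut coordinates (distinct, sorted): [11, 23, 32, 35, 46, 69, 85, 90, 114, 125, 132, 144, 152, 158, 171, 196, 210, 212, 225, 233, 241, 244, 252, 266, 277]

Fragments:
  [0,11): 11 bp
  [11,23): 12 bp
  [23,32): 9 bp
  [32,35): 3 bp
  [35,46): 11 bp
  [46,69): 23 bp
  [69,85): 16 bp
  [85,90): 5 bp
  [90,114): 24 bp
  [114,125): 11 bp
  [125,132): 7 bp
  [132,144): 12 bp
  [144,152): 8 bp
  [152,158): 6 bp
  [158,171): 13 bp
  [171,196): 25 bp
  [196,210): 14 bp
  [210,212): 2 bp
  [212,225): 13 bp
  [225,233): 8 bp
  [233,241): 8 bp
  [241,244): 3 bp
  [244,252): 8 bp
  [252,266): 14 bp
  [266,277): 11 bp
  [277,291): 14 bp

[2,3,3,5,6,7,8,8,8,8,9,11,11,11,11,12,12,13,13,14,14,14,16,23,24,25]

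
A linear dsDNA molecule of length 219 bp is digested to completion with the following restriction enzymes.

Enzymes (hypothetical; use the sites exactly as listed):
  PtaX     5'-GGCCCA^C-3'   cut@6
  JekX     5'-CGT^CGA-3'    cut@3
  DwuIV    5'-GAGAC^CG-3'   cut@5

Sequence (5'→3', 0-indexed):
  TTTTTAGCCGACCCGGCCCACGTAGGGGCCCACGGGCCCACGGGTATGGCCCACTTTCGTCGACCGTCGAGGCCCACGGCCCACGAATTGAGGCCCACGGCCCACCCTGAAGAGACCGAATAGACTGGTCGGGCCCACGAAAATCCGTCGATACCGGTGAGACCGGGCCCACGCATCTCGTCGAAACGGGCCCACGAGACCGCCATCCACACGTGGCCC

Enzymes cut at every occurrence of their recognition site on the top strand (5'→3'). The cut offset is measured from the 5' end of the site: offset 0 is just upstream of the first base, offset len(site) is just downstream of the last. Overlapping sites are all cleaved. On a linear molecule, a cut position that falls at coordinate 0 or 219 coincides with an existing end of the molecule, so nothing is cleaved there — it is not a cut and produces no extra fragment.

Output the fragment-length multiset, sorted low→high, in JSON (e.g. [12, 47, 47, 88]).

Site scan:
  PtaX GGCCCAC/6: at [14, 26, 34, 47, 70, 77, 91, 98, 131, 165, 188] ⇒ [20, 32, 40, 53, 76, 83, 97, 104, 137, 171, 194]
  JekX CGTCGA/3: at [57, 64, 145, 178] ⇒ [60, 67, 148, 181]
  DwuIV GAGACCG/5: at [111, 158, 195] ⇒ [116, 163, 200]

All cut coordinates (distinct, sorted): [20, 32, 40, 53, 60, 67, 76, 83, 97, 104, 116, 137, 148, 163, 171, 181, 194, 200]

Fragments:
  [0,20): 20 bp
  [20,32): 12 bp
  [32,40): 8 bp
  [40,53): 13 bp
  [53,60): 7 bp
  [60,67): 7 bp
  [67,76): 9 bp
  [76,83): 7 bp
  [83,97): 14 bp
  [97,104): 7 bp
  [104,116): 12 bp
  [116,137): 21 bp
  [137,148): 11 bp
  [148,163): 15 bp
  [163,171): 8 bp
  [171,181): 10 bp
  [181,194): 13 bp
  [194,200): 6 bp
  [200,219): 19 bp

[6,7,7,7,7,8,8,9,10,11,12,12,13,13,14,15,19,20,21]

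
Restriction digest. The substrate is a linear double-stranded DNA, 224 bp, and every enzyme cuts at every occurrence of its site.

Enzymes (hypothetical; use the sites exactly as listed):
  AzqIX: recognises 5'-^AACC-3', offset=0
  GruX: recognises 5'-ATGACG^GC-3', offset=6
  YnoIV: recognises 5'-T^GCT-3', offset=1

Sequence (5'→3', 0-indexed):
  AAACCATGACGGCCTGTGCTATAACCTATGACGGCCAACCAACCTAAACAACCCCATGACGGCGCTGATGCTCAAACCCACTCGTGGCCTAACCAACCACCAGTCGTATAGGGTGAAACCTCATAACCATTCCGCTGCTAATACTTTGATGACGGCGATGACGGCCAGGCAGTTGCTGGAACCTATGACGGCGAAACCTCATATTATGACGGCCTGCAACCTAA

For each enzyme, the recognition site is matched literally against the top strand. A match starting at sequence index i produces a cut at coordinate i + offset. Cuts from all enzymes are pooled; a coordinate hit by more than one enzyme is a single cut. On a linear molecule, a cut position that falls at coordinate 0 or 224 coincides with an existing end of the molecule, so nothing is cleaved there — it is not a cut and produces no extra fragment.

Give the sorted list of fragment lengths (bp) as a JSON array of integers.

Site scan:
  AzqIX AACC/0: at [1, 22, 36, 40, 49, 74, 90, 94, 116, 124, 179, 194, 217] ⇒ [1, 22, 36, 40, 49, 74, 90, 94, 116, 124, 179, 194, 217]
  GruX ATGACGGC/6: at [5, 27, 55, 148, 157, 184, 205] ⇒ [11, 33, 61, 154, 163, 190, 211]
  YnoIV TGCT/1: at [16, 68, 135, 173] ⇒ [17, 69, 136, 174]

All cut coordinates (distinct, sorted): [1, 11, 17, 22, 33, 36, 40, 49, 61, 69, 74, 90, 94, 116, 124, 136, 154, 163, 174, 179, 190, 194, 211, 217]

Fragments:
  [0,1): 1 bp
  [1,11): 10 bp
  [11,17): 6 bp
  [17,22): 5 bp
  [22,33): 11 bp
  [33,36): 3 bp
  [36,40): 4 bp
  [40,49): 9 bp
  [49,61): 12 bp
  [61,69): 8 bp
  [69,74): 5 bp
  [74,90): 16 bp
  [90,94): 4 bp
  [94,116): 22 bp
  [116,124): 8 bp
  [124,136): 12 bp
  [136,154): 18 bp
  [154,163): 9 bp
  [163,174): 11 bp
  [174,179): 5 bp
  [179,190): 11 bp
  [190,194): 4 bp
  [194,211): 17 bp
  [211,217): 6 bp
  [217,224): 7 bp

[1,3,4,4,4,5,5,5,6,6,7,8,8,9,9,10,11,11,11,12,12,16,17,18,22]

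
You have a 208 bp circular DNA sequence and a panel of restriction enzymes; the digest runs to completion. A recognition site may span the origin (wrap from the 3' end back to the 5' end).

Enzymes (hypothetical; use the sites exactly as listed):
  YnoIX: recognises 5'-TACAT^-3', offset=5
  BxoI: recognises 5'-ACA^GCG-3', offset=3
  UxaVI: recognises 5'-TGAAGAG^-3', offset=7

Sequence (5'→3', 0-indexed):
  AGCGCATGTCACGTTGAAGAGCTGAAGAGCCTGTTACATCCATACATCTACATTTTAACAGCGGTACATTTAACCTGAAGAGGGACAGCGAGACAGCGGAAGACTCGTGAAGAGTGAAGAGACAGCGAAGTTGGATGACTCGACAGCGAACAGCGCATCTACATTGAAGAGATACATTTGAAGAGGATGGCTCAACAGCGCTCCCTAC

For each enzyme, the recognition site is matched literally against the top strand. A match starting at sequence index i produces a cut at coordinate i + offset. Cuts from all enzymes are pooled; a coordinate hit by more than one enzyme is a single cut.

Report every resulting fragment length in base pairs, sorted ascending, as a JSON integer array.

Per-enzyme occurrences:
  YnoIX (TACAT, off=5): starts [34, 42, 48, 64, 159, 172] → cuts [39, 47, 53, 69, 164, 177]
  BxoI (ACAGCG, off=3): starts [57, 84, 92, 121, 142, 149, 194, 206] → cuts [1, 60, 87, 95, 124, 145, 152, 197]
  UxaVI (TGAAGAG, off=7): starts [14, 22, 75, 107, 114, 164, 178] → cuts [21, 29, 82, 114, 121, 171, 185]

Pooled cuts: [1, 21, 29, 39, 47, 53, 60, 69, 82, 87, 95, 114, 121, 124, 145, 152, 164, 171, 177, 185, 197]

Fragments:
  1→21: 20 bp
  21→29: 8 bp
  29→39: 10 bp
  39→47: 8 bp
  47→53: 6 bp
  53→60: 7 bp
  60→69: 9 bp
  69→82: 13 bp
  82→87: 5 bp
  87→95: 8 bp
  95→114: 19 bp
  114→121: 7 bp
  121→124: 3 bp
  124→145: 21 bp
  145→152: 7 bp
  152→164: 12 bp
  164→171: 7 bp
  171→177: 6 bp
  177→185: 8 bp
  185→197: 12 bp
  197→1 (wrap): 208-197+1 = 12 bp

[3,5,6,6,7,7,7,7,8,8,8,8,9,10,12,12,12,13,19,20,21]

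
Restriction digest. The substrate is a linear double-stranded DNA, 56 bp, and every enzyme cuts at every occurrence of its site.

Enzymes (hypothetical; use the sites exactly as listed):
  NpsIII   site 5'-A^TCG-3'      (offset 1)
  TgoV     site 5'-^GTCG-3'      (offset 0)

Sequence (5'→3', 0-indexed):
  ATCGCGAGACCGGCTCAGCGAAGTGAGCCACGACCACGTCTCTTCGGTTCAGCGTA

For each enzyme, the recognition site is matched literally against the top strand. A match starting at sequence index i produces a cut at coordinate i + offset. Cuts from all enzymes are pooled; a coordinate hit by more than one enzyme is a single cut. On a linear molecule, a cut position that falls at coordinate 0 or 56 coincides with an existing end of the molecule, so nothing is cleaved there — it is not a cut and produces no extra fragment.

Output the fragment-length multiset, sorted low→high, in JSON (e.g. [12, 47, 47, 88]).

[1,55]

Scan for sites:
  NpsIII (ATCG, off=1): starts [0] → cuts [1]
  TgoV (GTCG, off=0): no sites

All cut coordinates (distinct, sorted): [1]

Fragment lengths:
  [0,1): 1 bp
  [1,56): 55 bp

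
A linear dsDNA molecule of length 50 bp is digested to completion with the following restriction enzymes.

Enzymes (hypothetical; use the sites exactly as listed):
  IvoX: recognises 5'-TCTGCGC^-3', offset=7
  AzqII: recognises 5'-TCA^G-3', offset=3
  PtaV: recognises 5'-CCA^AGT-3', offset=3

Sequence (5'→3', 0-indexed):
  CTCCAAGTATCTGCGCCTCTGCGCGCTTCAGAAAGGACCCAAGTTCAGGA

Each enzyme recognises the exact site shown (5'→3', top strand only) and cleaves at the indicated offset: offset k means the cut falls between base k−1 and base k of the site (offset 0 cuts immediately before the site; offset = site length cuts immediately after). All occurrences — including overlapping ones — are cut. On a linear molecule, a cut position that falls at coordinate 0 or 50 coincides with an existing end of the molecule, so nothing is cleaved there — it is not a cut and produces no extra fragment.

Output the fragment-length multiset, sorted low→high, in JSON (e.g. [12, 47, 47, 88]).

[3,5,6,6,8,11,11]

Per-enzyme occurrences:
  IvoX TCTGCGC/7: at [9, 17] ⇒ [16, 24]
  AzqII TCAG/3: at [27, 44] ⇒ [30, 47]
  PtaV CCAAGT/3: at [2, 38] ⇒ [5, 41]

Pooled cuts: [5, 16, 24, 30, 41, 47]

Fragments:
  [0,5): 5 bp
  [5,16): 11 bp
  [16,24): 8 bp
  [24,30): 6 bp
  [30,41): 11 bp
  [41,47): 6 bp
  [47,50): 3 bp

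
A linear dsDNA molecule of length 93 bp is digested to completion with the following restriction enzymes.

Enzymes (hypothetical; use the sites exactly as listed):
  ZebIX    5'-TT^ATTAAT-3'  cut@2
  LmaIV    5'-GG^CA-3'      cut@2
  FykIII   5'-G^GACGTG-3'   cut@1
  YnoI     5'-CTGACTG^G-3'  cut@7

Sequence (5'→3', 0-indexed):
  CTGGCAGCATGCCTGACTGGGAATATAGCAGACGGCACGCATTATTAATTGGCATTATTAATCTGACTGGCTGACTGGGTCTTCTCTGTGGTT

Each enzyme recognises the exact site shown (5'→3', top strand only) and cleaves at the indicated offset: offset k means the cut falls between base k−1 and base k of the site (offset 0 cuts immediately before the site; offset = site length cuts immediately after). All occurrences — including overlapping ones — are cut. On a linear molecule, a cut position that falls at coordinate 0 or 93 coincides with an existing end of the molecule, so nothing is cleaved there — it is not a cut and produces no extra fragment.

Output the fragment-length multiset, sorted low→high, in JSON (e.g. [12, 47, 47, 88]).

Site scan:
  ZebIX (TTATTAAT, off=2): starts [41, 54] → cuts [43, 56]
  LmaIV (GGCA, off=2): starts [2, 33, 50] → cuts [4, 35, 52]
  FykIII (GGACGTG, off=1): no sites
  YnoI (CTGACTGG, off=7): starts [12, 62, 70] → cuts [19, 69, 77]

Pooled cuts: [4, 19, 35, 43, 52, 56, 69, 77]

Fragments:
  [0,4): 4 bp
  [4,19): 15 bp
  [19,35): 16 bp
  [35,43): 8 bp
  [43,52): 9 bp
  [52,56): 4 bp
  [56,69): 13 bp
  [69,77): 8 bp
  [77,93): 16 bp

[4,4,8,8,9,13,15,16,16]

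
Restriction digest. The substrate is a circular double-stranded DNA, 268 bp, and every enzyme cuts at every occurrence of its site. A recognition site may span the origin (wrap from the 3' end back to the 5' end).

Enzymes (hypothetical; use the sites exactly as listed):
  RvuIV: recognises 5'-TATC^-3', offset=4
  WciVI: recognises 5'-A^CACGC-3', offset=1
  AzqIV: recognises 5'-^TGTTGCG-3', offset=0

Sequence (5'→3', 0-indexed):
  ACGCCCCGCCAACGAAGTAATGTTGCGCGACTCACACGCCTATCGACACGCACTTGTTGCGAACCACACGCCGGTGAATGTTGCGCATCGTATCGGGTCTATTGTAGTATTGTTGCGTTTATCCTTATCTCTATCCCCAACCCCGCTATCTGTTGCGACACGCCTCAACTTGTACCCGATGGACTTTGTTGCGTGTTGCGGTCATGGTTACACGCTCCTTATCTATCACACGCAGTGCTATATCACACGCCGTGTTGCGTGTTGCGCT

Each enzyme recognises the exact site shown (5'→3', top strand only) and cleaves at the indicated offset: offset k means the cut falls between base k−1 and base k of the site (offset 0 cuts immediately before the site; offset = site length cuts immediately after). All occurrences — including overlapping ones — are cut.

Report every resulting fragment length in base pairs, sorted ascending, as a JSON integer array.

Site scan:
  RvuIV (TATC, off=4): starts [40, 90, 119, 125, 131, 146, 219, 223, 240] → cuts [44, 94, 123, 129, 135, 150, 223, 227, 244]
  WciVI (ACACGC, off=1): starts [33, 45, 65, 157, 209, 227, 244] → cuts [34, 46, 66, 158, 210, 228, 245]
  AzqIV (TGTTGCG, off=0): starts [20, 54, 78, 110, 150, 186, 193, 252, 259] → cuts [20, 54, 78, 110, 150, 186, 193, 252, 259]

All cut coordinates (distinct, sorted): [20, 34, 44, 46, 54, 66, 78, 94, 110, 123, 129, 135, 150, 158, 186, 193, 210, 223, 227, 228, 244, 245, 252, 259]

Fragments:
  20→34: 14 bp
  34→44: 10 bp
  44→46: 2 bp
  46→54: 8 bp
  54→66: 12 bp
  66→78: 12 bp
  78→94: 16 bp
  94→110: 16 bp
  110→123: 13 bp
  123→129: 6 bp
  129→135: 6 bp
  135→150: 15 bp
  150→158: 8 bp
  158→186: 28 bp
  186→193: 7 bp
  193→210: 17 bp
  210→223: 13 bp
  223→227: 4 bp
  227→228: 1 bp
  228→244: 16 bp
  244→245: 1 bp
  245→252: 7 bp
  252→259: 7 bp
  259→20 (wrap): 268-259+20 = 29 bp

[1,1,2,4,6,6,7,7,7,8,8,10,12,12,13,13,14,15,16,16,16,17,28,29]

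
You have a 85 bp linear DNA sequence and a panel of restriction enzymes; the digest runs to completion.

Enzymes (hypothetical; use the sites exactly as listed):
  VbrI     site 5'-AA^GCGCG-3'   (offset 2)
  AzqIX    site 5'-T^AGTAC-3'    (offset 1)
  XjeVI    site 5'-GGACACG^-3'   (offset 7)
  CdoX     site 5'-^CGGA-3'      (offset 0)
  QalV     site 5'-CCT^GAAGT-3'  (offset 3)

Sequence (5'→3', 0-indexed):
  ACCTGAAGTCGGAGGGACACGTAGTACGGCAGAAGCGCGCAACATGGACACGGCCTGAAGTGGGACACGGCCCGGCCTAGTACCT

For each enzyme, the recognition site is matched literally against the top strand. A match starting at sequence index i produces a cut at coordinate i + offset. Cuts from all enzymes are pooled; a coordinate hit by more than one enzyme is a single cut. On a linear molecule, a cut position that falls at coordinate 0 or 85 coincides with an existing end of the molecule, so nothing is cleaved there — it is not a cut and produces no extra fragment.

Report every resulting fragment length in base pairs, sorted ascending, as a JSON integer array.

Site scan:
  VbrI AAGCGCG/2: at [32] ⇒ [34]
  AzqIX TAGTAC/1: at [21, 77] ⇒ [22, 78]
  XjeVI GGACACG/7: at [14, 45, 62] ⇒ [21, 52, 69]
  CdoX CGGA/0: at [9] ⇒ [9]
  QalV CCTGAAGT/3: at [1, 53] ⇒ [4, 56]

All cut coordinates (distinct, sorted): [4, 9, 21, 22, 34, 52, 56, 69, 78]

Fragment lengths:
  [0,4): 4 bp
  [4,9): 5 bp
  [9,21): 12 bp
  [21,22): 1 bp
  [22,34): 12 bp
  [34,52): 18 bp
  [52,56): 4 bp
  [56,69): 13 bp
  [69,78): 9 bp
  [78,85): 7 bp

[1,4,4,5,7,9,12,12,13,18]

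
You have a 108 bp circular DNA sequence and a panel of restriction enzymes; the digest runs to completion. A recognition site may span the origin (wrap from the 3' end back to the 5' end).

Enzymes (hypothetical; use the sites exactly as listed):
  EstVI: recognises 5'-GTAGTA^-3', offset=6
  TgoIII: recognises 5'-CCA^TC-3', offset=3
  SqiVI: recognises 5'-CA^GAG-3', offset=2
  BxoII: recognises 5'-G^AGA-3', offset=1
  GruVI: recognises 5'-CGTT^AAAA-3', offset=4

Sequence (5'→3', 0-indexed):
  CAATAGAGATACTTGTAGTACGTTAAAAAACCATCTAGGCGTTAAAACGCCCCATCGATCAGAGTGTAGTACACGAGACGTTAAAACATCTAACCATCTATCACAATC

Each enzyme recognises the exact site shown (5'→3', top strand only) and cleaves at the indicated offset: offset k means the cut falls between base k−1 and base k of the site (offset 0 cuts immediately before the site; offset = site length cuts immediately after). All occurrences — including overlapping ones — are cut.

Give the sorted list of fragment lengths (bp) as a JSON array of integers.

Site scan:
  EstVI (GTAGTA, off=6): starts [14, 65] → cuts [20, 71]
  TgoIII (CCATC, off=3): starts [30, 51, 93] → cuts [33, 54, 96]
  SqiVI (CAGAG, off=2): starts [59] → cuts [61]
  BxoII (GAGA, off=1): starts [5, 74] → cuts [6, 75]
  GruVI (CGTTAAAA, off=4): starts [20, 39, 78] → cuts [24, 43, 82]

Pooled cuts: [6, 20, 24, 33, 43, 54, 61, 71, 75, 82, 96]

Fragment lengths:
  6→20: 14 bp
  20→24: 4 bp
  24→33: 9 bp
  33→43: 10 bp
  43→54: 11 bp
  54→61: 7 bp
  61→71: 10 bp
  71→75: 4 bp
  75→82: 7 bp
  82→96: 14 bp
  96→6 (wrap): 108-96+6 = 18 bp

[4,4,7,7,9,10,10,11,14,14,18]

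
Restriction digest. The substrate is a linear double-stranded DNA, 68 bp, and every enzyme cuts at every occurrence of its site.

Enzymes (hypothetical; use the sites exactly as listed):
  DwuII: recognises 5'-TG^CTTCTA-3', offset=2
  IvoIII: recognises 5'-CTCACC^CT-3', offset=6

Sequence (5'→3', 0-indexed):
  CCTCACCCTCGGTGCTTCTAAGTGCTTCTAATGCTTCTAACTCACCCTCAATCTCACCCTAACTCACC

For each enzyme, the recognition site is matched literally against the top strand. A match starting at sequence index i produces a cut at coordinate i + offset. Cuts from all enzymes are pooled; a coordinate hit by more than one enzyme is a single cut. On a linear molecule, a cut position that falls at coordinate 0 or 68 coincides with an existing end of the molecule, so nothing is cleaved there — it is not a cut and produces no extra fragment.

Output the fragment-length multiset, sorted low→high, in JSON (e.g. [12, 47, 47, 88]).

Scan for sites:
  DwuII TGCTTCTA/2: at [12, 22, 31] ⇒ [14, 24, 33]
  IvoIII CTCACCCT/6: at [1, 40, 52] ⇒ [7, 46, 58]

All cut coordinates (distinct, sorted): [7, 14, 24, 33, 46, 58]

Fragments:
  [0,7): 7 bp
  [7,14): 7 bp
  [14,24): 10 bp
  [24,33): 9 bp
  [33,46): 13 bp
  [46,58): 12 bp
  [58,68): 10 bp

[7,7,9,10,10,12,13]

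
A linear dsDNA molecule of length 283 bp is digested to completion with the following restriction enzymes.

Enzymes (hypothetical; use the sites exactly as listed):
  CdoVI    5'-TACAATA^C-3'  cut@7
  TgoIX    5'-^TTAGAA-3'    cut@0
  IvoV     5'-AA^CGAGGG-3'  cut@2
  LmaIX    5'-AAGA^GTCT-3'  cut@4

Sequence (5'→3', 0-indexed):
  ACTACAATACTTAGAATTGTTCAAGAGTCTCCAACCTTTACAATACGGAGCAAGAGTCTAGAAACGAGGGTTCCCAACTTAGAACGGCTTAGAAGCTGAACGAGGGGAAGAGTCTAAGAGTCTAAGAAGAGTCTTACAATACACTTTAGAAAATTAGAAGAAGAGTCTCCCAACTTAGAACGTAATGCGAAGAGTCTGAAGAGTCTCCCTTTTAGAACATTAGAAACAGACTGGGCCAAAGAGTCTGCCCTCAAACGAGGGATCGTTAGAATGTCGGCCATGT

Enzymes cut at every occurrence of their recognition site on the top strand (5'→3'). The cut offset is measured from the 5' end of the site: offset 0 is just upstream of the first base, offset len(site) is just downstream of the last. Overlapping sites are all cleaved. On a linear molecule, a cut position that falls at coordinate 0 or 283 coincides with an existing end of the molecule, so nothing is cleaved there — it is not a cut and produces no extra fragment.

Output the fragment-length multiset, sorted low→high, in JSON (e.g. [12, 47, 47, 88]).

[1,4,8,8,8,9,9,9,9,10,10,10,10,11,11,11,11,12,13,14,16,18,19,19,23]

Site scan:
  CdoVI TACAATAC/7: at [2, 38, 134] ⇒ [9, 45, 141]
  TgoIX TTAGAA/0: at [10, 78, 88, 145, 153, 174, 211, 219, 265] ⇒ [10, 78, 88, 145, 153, 174, 211, 219, 265]
  IvoV AACGAGGG/2: at [62, 98, 253] ⇒ [64, 100, 255]
  LmaIX AAGAGTCT/4: at [22, 51, 107, 115, 126, 160, 189, 198, 238] ⇒ [26, 55, 111, 119, 130, 164, 193, 202, 242]

Pooled cuts: [9, 10, 26, 45, 55, 64, 78, 88, 100, 111, 119, 130, 141, 145, 153, 164, 174, 193, 202, 211, 219, 242, 255, 265]

Fragment lengths:
  [0,9): 9 bp
  [9,10): 1 bp
  [10,26): 16 bp
  [26,45): 19 bp
  [45,55): 10 bp
  [55,64): 9 bp
  [64,78): 14 bp
  [78,88): 10 bp
  [88,100): 12 bp
  [100,111): 11 bp
  [111,119): 8 bp
  [119,130): 11 bp
  [130,141): 11 bp
  [141,145): 4 bp
  [145,153): 8 bp
  [153,164): 11 bp
  [164,174): 10 bp
  [174,193): 19 bp
  [193,202): 9 bp
  [202,211): 9 bp
  [211,219): 8 bp
  [219,242): 23 bp
  [242,255): 13 bp
  [255,265): 10 bp
  [265,283): 18 bp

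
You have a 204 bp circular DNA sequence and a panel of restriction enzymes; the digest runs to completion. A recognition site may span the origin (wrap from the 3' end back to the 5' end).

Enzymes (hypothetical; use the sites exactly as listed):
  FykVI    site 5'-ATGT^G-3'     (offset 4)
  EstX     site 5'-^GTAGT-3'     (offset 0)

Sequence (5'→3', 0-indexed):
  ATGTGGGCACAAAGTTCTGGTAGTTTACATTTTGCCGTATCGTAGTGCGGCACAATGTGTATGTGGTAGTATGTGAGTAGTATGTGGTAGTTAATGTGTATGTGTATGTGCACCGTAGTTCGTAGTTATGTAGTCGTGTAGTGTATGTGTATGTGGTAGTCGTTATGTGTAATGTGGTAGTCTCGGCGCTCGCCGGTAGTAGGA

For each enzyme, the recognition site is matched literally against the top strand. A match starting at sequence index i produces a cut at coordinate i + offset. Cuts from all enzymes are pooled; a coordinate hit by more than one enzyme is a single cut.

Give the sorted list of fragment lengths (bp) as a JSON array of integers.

Per-enzyme occurrences:
  FykVI (ATGTG, off=4): starts [0, 54, 60, 70, 81, 93, 99, 105, 144, 150, 164, 171] → cuts [4, 58, 64, 74, 85, 97, 103, 109, 148, 154, 168, 175]
  EstX (GTAGT, off=0): starts [19, 41, 65, 76, 86, 114, 121, 129, 137, 155, 176, 195] → cuts [19, 41, 65, 76, 86, 114, 121, 129, 137, 155, 176, 195]

Pooled cuts: [4, 19, 41, 58, 64, 65, 74, 76, 85, 86, 97, 103, 109, 114, 121, 129, 137, 148, 154, 155, 168, 175, 176, 195]

Fragment lengths:
  4→19: 15 bp
  19→41: 22 bp
  41→58: 17 bp
  58→64: 6 bp
  64→65: 1 bp
  65→74: 9 bp
  74→76: 2 bp
  76→85: 9 bp
  85→86: 1 bp
  86→97: 11 bp
  97→103: 6 bp
  103→109: 6 bp
  109→114: 5 bp
  114→121: 7 bp
  121→129: 8 bp
  129→137: 8 bp
  137→148: 11 bp
  148→154: 6 bp
  154→155: 1 bp
  155→168: 13 bp
  168→175: 7 bp
  175→176: 1 bp
  176→195: 19 bp
  195→4 (wrap): 204-195+4 = 13 bp

[1,1,1,1,2,5,6,6,6,6,7,7,8,8,9,9,11,11,13,13,15,17,19,22]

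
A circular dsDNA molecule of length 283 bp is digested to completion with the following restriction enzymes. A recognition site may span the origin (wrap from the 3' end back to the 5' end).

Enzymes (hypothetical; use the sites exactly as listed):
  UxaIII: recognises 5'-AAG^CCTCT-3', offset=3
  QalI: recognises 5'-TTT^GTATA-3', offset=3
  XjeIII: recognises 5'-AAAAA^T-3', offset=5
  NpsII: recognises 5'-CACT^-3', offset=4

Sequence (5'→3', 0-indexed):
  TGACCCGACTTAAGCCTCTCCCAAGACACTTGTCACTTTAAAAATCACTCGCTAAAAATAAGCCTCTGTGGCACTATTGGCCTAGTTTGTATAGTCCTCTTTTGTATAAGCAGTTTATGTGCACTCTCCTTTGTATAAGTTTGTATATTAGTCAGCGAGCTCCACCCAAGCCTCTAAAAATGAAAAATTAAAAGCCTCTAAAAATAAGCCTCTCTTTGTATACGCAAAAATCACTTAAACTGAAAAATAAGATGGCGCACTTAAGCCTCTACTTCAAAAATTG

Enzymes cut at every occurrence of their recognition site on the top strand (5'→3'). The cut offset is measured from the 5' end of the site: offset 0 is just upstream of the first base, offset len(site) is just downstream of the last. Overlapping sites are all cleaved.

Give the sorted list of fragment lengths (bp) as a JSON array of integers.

[4,4,4,5,5,7,7,7,7,7,9,9,10,10,10,12,13,13,13,14,15,15,16,17,22,28]

Scan for sites:
  UxaIII (AAGCCTCT, off=3): starts [11, 59, 167, 191, 205, 262] → cuts [14, 62, 170, 194, 208, 265]
  QalI (TTTGTATA, off=3): starts [85, 100, 129, 139, 214] → cuts [88, 103, 132, 142, 217]
  XjeIII (AAAAAT, off=5): starts [39, 53, 175, 182, 199, 225, 242, 275] → cuts [44, 58, 180, 187, 204, 230, 247, 280]
  NpsII (CACT, off=4): starts [26, 33, 45, 71, 121, 231, 257] → cuts [30, 37, 49, 75, 125, 235, 261]

All cut coordinates (distinct, sorted): [14, 30, 37, 44, 49, 58, 62, 75, 88, 103, 125, 132, 142, 170, 180, 187, 194, 204, 208, 217, 230, 235, 247, 261, 265, 280]

Fragment lengths:
  14→30: 16 bp
  30→37: 7 bp
  37→44: 7 bp
  44→49: 5 bp
  49→58: 9 bp
  58→62: 4 bp
  62→75: 13 bp
  75→88: 13 bp
  88→103: 15 bp
  103→125: 22 bp
  125→132: 7 bp
  132→142: 10 bp
  142→170: 28 bp
  170→180: 10 bp
  180→187: 7 bp
  187→194: 7 bp
  194→204: 10 bp
  204→208: 4 bp
  208→217: 9 bp
  217→230: 13 bp
  230→235: 5 bp
  235→247: 12 bp
  247→261: 14 bp
  261→265: 4 bp
  265→280: 15 bp
  280→14 (wrap): 283-280+14 = 17 bp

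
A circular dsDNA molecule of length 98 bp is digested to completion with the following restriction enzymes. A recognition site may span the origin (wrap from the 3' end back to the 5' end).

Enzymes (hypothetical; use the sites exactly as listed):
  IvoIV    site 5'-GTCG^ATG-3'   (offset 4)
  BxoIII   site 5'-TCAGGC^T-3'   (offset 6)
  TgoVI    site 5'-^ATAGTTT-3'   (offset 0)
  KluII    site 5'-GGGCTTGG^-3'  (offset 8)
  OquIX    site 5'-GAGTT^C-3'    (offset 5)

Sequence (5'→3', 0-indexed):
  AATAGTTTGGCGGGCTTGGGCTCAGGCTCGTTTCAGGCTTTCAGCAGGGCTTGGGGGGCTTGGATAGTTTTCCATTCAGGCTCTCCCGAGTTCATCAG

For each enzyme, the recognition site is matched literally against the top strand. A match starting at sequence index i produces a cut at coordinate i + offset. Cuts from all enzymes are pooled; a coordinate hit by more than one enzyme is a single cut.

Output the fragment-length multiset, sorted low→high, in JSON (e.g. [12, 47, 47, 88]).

Per-enzyme occurrences:
  IvoIV (GTCGATG, off=4): no sites
  BxoIII (TCAGGCT, off=6): starts [21, 32, 75] → cuts [27, 38, 81]
  TgoVI (ATAGTTT, off=0): starts [1, 63] → cuts [1, 63]
  KluII (GGGCTTGG, off=8): starts [11, 46, 55] → cuts [19, 54, 63]
  OquIX (GAGTTC, off=5): starts [87] → cuts [92]

All cut coordinates (distinct, sorted): [1, 19, 27, 38, 54, 63, 81, 92]

Fragments:
  1→19: 18 bp
  19→27: 8 bp
  27→38: 11 bp
  38→54: 16 bp
  54→63: 9 bp
  63→81: 18 bp
  81→92: 11 bp
  92→1 (wrap): 98-92+1 = 7 bp

[7,8,9,11,11,16,18,18]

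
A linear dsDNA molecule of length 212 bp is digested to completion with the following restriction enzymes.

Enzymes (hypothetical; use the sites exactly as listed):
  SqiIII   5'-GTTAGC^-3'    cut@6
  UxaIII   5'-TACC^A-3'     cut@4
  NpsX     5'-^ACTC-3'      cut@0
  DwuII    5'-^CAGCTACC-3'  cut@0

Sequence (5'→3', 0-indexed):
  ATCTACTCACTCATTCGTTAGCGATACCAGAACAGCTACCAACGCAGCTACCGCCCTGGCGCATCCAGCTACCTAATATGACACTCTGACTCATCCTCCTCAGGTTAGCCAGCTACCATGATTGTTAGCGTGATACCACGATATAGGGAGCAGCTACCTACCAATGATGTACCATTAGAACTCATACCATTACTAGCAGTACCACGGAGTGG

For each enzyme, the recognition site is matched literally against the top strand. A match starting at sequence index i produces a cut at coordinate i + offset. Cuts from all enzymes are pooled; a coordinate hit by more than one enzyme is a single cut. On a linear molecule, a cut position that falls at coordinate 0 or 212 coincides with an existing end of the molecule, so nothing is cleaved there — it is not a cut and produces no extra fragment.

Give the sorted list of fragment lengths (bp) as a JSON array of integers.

[4,4,4,4,6,6,6,8,8,8,9,9,11,12,12,13,14,15,17,21,21]

Scan for sites:
  SqiIII GTTAGC/6: at [16, 103, 123] ⇒ [22, 109, 129]
  UxaIII TACCA/4: at [24, 36, 113, 133, 158, 169, 184, 199] ⇒ [28, 40, 117, 137, 162, 173, 188, 203]
  NpsX ACTC/0: at [4, 8, 82, 88, 179] ⇒ [4, 8, 82, 88, 179]
  DwuII CAGCTACC/0: at [32, 44, 65, 109, 150] ⇒ [32, 44, 65, 109, 150]

Pooled cuts: [4, 8, 22, 28, 32, 40, 44, 65, 82, 88, 109, 117, 129, 137, 150, 162, 173, 179, 188, 203]

Fragment lengths:
  [0,4): 4 bp
  [4,8): 4 bp
  [8,22): 14 bp
  [22,28): 6 bp
  [28,32): 4 bp
  [32,40): 8 bp
  [40,44): 4 bp
  [44,65): 21 bp
  [65,82): 17 bp
  [82,88): 6 bp
  [88,109): 21 bp
  [109,117): 8 bp
  [117,129): 12 bp
  [129,137): 8 bp
  [137,150): 13 bp
  [150,162): 12 bp
  [162,173): 11 bp
  [173,179): 6 bp
  [179,188): 9 bp
  [188,203): 15 bp
  [203,212): 9 bp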